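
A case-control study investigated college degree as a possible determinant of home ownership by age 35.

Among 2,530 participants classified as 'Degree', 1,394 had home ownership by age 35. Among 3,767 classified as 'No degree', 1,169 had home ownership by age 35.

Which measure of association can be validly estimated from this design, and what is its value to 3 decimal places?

2.727

From the description: a = 1394, b = 1136, c = 1169, d = 2598.
This is a case-control study: participants were sampled on outcome status, so risks in the source population cannot be estimated directly — relative risk is not valid here. The odds ratio is the appropriate measure.
OR = (a·d)/(b·c) = (1394 × 2598) / (1136 × 1169) = 3621612 / 1327984 = 2.72715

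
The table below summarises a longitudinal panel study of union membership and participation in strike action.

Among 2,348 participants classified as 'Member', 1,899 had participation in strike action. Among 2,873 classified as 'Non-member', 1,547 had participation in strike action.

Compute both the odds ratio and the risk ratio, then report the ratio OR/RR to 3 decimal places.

2.414

From the description: a = 1899, b = 449, c = 1547, d = 1326.
OR = (1899·1326)/(449·1547) = 2518074/694603 = 3.62520
Risk in exposed = 1899/2348 = 0.80877; risk in unexposed = 1547/2873 = 0.53846; RR = 1.50201
OR/RR = 3.62520 / 1.50201 = 2.41357
The outcome is not rare, so the OR lies further from 1 than the RR.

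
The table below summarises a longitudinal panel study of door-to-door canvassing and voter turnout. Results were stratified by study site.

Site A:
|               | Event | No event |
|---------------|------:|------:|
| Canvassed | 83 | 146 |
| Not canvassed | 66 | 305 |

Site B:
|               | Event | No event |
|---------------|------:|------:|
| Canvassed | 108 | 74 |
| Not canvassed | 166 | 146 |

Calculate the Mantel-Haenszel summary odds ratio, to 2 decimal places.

1.81

OR_MH = Σ(aᵢdᵢ/nᵢ) / Σ(bᵢcᵢ/nᵢ), where nᵢ is the stratum total.
Stratum 1 (Site A): n = 600; a·d/n = 83·305/600 = 42.1917; b·c/n = 146·66/600 = 16.0600
Stratum 2 (Site B): n = 494; a·d/n = 108·146/494 = 31.9190; b·c/n = 74·166/494 = 24.8664
OR_MH = (42.1917 + 31.9190) / (16.0600 + 24.8664) = 74.1107 / 40.9264 = 1.81083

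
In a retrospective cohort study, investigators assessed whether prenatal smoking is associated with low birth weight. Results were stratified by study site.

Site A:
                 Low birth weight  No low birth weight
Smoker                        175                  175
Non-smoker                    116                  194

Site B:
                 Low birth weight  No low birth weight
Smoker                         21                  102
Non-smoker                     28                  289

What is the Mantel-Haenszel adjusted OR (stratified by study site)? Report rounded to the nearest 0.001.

OR_MH = Σ(aᵢdᵢ/nᵢ) / Σ(bᵢcᵢ/nᵢ), where nᵢ is the stratum total.
Stratum 1 (Site A): n = 660; a·d/n = 175·194/660 = 51.4394; b·c/n = 175·116/660 = 30.7576
Stratum 2 (Site B): n = 440; a·d/n = 21·289/440 = 13.7932; b·c/n = 102·28/440 = 6.4909
OR_MH = (51.4394 + 13.7932) / (30.7576 + 6.4909) = 65.2326 / 37.2485 = 1.75128

1.751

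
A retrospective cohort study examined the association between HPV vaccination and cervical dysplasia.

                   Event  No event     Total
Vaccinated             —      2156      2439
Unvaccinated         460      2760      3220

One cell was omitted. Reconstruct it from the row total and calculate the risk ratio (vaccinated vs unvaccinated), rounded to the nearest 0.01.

0.81

The missing cell is in the exposed row: 2439 − 2156 = 283.
So a = 283, b = 2156, c = 460, d = 2760.
RR = [a/(a+b)] / [c/(c+d)] = (283/2439) / (460/3220) = 0.11603/0.14286 = 0.81222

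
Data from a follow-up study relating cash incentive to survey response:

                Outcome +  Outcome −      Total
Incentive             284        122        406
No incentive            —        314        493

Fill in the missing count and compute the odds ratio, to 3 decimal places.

The missing cell is in the unexposed row: 493 − 314 = 179.
So a = 284, b = 122, c = 179, d = 314.
OR = (a·d)/(b·c) = (284 × 314) / (122 × 179) = 89176 / 21838 = 4.08352

4.084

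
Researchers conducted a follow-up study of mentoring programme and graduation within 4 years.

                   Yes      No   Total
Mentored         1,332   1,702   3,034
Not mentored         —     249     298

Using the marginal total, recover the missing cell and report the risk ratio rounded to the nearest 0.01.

The missing cell is in the unexposed row: 298 − 249 = 49.
So a = 1332, b = 1702, c = 49, d = 249.
RR = [a/(a+b)] / [c/(c+d)] = (1332/3034) / (49/298) = 0.43902/0.16443 = 2.66999

2.67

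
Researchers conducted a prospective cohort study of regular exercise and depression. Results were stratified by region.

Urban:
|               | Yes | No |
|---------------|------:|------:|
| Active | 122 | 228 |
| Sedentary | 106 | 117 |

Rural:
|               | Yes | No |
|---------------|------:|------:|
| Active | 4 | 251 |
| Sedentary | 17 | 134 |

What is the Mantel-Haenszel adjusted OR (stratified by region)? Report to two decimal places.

OR_MH = Σ(aᵢdᵢ/nᵢ) / Σ(bᵢcᵢ/nᵢ), where nᵢ is the stratum total.
Stratum 1 (Urban): n = 573; a·d/n = 122·117/573 = 24.9110; b·c/n = 228·106/573 = 42.1780
Stratum 2 (Rural): n = 406; a·d/n = 4·134/406 = 1.3202; b·c/n = 251·17/406 = 10.5099
OR_MH = (24.9110 + 1.3202) / (42.1780 + 10.5099) = 26.2312 / 52.6879 = 0.49786

0.50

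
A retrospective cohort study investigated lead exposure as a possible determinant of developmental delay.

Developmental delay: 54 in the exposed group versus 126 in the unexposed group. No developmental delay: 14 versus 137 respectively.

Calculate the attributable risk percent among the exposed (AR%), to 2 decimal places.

From the description: a = 54, b = 14, c = 126, d = 137.
Risk in exposed = 54/68 = 0.79412; risk in unexposed = 126/263 = 0.47909.
RR = 0.79412/0.47909 = 1.65756
AR% = (RR − 1)/RR × 100 = (1.65756 − 1)/1.65756 × 100 = 39.6705%

39.67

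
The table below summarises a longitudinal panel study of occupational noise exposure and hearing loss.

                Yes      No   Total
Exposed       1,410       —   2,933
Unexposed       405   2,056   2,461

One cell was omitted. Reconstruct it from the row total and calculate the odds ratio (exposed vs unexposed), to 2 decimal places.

The missing cell is in the exposed row: 2933 − 1410 = 1523.
So a = 1410, b = 1523, c = 405, d = 2056.
OR = (a·d)/(b·c) = (1410 × 2056) / (1523 × 405) = 2898960 / 616815 = 4.69989

4.70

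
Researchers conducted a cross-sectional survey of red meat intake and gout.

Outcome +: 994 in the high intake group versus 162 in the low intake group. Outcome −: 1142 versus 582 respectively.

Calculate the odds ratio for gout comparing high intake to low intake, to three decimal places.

3.127

From the description: a = 994, b = 1142, c = 162, d = 582.
OR = (a·d)/(b·c) = (994 × 582) / (1142 × 162) = 578508 / 185004 = 3.12700
The odds of gout are about 3.13 times as high in the high intake group.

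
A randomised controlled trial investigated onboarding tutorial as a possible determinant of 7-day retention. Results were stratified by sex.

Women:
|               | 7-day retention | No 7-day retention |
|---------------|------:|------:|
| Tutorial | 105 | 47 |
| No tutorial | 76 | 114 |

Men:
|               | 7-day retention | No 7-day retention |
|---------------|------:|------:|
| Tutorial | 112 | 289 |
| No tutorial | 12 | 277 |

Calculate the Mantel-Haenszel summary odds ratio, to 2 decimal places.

5.17

OR_MH = Σ(aᵢdᵢ/nᵢ) / Σ(bᵢcᵢ/nᵢ), where nᵢ is the stratum total.
Stratum 1 (Women): n = 342; a·d/n = 105·114/342 = 35.0000; b·c/n = 47·76/342 = 10.4444
Stratum 2 (Men): n = 690; a·d/n = 112·277/690 = 44.9623; b·c/n = 289·12/690 = 5.0261
OR_MH = (35.0000 + 44.9623) / (10.4444 + 5.0261) = 79.9623 / 15.4705 = 5.16869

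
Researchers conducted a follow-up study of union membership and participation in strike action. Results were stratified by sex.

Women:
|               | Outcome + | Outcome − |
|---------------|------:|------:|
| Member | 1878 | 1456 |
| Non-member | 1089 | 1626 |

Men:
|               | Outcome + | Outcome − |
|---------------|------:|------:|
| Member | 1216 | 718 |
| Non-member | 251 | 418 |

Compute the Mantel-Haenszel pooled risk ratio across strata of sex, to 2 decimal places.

RR_MH = Σ(aᵢ·n₀ᵢ/nᵢ) / Σ(cᵢ·n₁ᵢ/nᵢ), with n₁ᵢ = aᵢ+bᵢ (exposed), n₀ᵢ = cᵢ+dᵢ (unexposed), nᵢ = n₁ᵢ+n₀ᵢ.
Stratum 1 (Women): n₁ = 3334, n₀ = 2715, n = 6049; a·n₀/n = 1878·2715/6049 = 842.9112; c·n₁/n = 1089·3334/6049 = 600.2192
Stratum 2 (Men): n₁ = 1934, n₀ = 669, n = 2603; a·n₀/n = 1216·669/2603 = 312.5255; c·n₁/n = 251·1934/2603 = 186.4902
RR_MH = (842.9112 + 312.5255) / (600.2192 + 186.4902) = 1155.4368 / 786.7094 = 1.46870

1.47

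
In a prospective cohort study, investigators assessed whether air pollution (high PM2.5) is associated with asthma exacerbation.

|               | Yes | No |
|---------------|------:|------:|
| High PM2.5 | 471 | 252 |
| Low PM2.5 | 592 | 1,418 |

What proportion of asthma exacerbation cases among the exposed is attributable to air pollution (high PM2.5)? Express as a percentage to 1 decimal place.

Cells: a = 471, b = 252, c = 592, d = 1418.
Risk in exposed = 471/723 = 0.65145; risk in unexposed = 592/2010 = 0.29453.
RR = 0.65145/0.29453 = 2.21186
AR% = (RR − 1)/RR × 100 = (2.21186 − 1)/2.21186 × 100 = 54.7891%

54.8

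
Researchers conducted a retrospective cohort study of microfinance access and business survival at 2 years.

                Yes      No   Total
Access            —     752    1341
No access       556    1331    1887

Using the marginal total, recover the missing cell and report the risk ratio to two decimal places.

1.49

The missing cell is in the exposed row: 1341 − 752 = 589.
So a = 589, b = 752, c = 556, d = 1331.
RR = [a/(a+b)] / [c/(c+d)] = (589/1341) / (556/1887) = 0.43922/0.29465 = 1.49068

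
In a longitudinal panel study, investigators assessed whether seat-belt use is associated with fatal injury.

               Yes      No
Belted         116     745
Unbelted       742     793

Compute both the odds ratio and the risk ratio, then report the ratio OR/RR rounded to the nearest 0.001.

Cells: a = 116, b = 745, c = 742, d = 793.
OR = (116·793)/(745·742) = 91988/552790 = 0.16641
Risk in exposed = 116/861 = 0.13473; risk in unexposed = 742/1535 = 0.48339; RR = 0.27871
OR/RR = 0.16641 / 0.27871 = 0.59705
The outcome is not rare, so the OR lies further from 1 than the RR.

0.597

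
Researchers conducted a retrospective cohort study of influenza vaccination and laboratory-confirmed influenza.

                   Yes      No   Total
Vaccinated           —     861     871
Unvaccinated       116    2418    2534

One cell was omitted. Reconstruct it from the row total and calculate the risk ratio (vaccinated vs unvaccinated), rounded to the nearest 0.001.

The missing cell is in the exposed row: 871 − 861 = 10.
So a = 10, b = 861, c = 116, d = 2418.
RR = [a/(a+b)] / [c/(c+d)] = (10/871) / (116/2534) = 0.01148/0.04578 = 0.25080

0.251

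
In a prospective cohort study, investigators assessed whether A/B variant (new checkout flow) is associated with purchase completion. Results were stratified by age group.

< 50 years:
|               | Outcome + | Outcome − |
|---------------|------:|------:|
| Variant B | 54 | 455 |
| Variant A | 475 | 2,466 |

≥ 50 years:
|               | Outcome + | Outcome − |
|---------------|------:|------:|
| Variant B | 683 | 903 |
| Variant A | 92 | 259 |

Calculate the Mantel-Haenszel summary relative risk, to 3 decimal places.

1.168

RR_MH = Σ(aᵢ·n₀ᵢ/nᵢ) / Σ(cᵢ·n₁ᵢ/nᵢ), with n₁ᵢ = aᵢ+bᵢ (exposed), n₀ᵢ = cᵢ+dᵢ (unexposed), nᵢ = n₁ᵢ+n₀ᵢ.
Stratum 1 (< 50 years): n₁ = 509, n₀ = 2941, n = 3450; a·n₀/n = 54·2941/3450 = 46.0330; c·n₁/n = 475·509/3450 = 70.0797
Stratum 2 (≥ 50 years): n₁ = 1586, n₀ = 351, n = 1937; a·n₀/n = 683·351/1937 = 123.7651; c·n₁/n = 92·1586/1937 = 75.3289
RR_MH = (46.0330 + 123.7651) / (70.0797 + 75.3289) = 169.7981 / 145.4086 = 1.16773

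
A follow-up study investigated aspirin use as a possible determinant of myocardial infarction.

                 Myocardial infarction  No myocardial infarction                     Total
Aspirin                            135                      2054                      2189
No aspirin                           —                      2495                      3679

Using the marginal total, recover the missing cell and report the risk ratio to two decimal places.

The missing cell is in the unexposed row: 3679 − 2495 = 1184.
So a = 135, b = 2054, c = 1184, d = 2495.
RR = [a/(a+b)] / [c/(c+d)] = (135/2189) / (1184/3679) = 0.06167/0.32183 = 0.19163

0.19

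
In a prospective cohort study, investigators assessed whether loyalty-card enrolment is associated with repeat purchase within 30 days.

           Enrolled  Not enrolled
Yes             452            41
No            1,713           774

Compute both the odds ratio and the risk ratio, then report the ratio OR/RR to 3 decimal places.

Reading the table with exposure as columns: a = 452 (Enrolled, case), b = 1713 (Enrolled, non-case), c = 41 (Not enrolled, case), d = 774.
OR = (452·774)/(1713·41) = 349848/70233 = 4.98125
Risk in exposed = 452/2165 = 0.20878; risk in unexposed = 41/815 = 0.05031; RR = 4.15006
OR/RR = 4.98125 / 4.15006 = 1.20028
The outcome is not rare, so the OR lies further from 1 than the RR.

1.200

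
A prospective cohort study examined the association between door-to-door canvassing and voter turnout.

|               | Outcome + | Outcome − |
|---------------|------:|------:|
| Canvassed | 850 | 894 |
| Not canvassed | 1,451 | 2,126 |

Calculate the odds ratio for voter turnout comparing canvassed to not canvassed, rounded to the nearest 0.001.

1.393

Cells: a = 850, b = 894, c = 1451, d = 2126.
OR = (a·d)/(b·c) = (850 × 2126) / (894 × 1451) = 1807100 / 1297194 = 1.39308
The odds of voter turnout are about 1.39 times as high in the canvassed group.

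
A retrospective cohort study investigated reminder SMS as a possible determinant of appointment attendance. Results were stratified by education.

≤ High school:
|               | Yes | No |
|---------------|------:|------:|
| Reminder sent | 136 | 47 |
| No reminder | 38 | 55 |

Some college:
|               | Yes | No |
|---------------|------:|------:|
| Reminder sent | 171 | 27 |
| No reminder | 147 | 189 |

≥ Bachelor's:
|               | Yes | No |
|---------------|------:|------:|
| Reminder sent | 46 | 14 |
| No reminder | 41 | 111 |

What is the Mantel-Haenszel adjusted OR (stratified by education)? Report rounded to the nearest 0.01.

6.72

OR_MH = Σ(aᵢdᵢ/nᵢ) / Σ(bᵢcᵢ/nᵢ), where nᵢ is the stratum total.
Stratum 1 (≤ High school): n = 276; a·d/n = 136·55/276 = 27.1014; b·c/n = 47·38/276 = 6.4710
Stratum 2 (Some college): n = 534; a·d/n = 171·189/534 = 60.5225; b·c/n = 27·147/534 = 7.4326
Stratum 3 (≥ Bachelor's): n = 212; a·d/n = 46·111/212 = 24.0849; b·c/n = 14·41/212 = 2.7075
OR_MH = (27.1014 + 60.5225 + 24.0849) / (6.4710 + 7.4326 + 2.7075) = 111.7088 / 16.6111 = 6.72493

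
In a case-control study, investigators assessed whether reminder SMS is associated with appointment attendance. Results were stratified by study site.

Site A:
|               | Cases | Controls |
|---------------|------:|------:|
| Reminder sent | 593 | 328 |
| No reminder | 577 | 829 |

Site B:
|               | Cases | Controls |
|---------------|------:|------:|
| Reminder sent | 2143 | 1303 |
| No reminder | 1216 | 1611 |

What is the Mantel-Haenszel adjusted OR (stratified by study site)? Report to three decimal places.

2.281

OR_MH = Σ(aᵢdᵢ/nᵢ) / Σ(bᵢcᵢ/nᵢ), where nᵢ is the stratum total.
Stratum 1 (Site A): n = 2327; a·d/n = 593·829/2327 = 211.2578; b·c/n = 328·577/2327 = 81.3305
Stratum 2 (Site B): n = 6273; a·d/n = 2143·1611/6273 = 550.3544; b·c/n = 1303·1216/6273 = 252.5822
OR_MH = (211.2578 + 550.3544) / (81.3305 + 252.5822) = 761.6122 / 333.9126 = 2.28087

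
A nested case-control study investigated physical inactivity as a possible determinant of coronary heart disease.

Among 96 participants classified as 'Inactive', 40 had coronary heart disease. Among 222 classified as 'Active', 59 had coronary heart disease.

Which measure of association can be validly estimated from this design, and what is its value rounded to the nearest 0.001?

1.973

From the description: a = 40, b = 56, c = 59, d = 163.
This is a nested case-control study: participants were sampled on outcome status, so risks in the source population cannot be estimated directly — relative risk is not valid here. The odds ratio is the appropriate measure.
OR = (a·d)/(b·c) = (40 × 163) / (56 × 59) = 6520 / 3304 = 1.97337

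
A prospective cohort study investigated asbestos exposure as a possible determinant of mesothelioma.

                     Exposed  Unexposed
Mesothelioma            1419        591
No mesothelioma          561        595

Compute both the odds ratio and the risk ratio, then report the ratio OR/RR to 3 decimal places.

1.771

Reading the table with exposure as columns: a = 1419 (Exposed, case), b = 561 (Exposed, non-case), c = 591 (Unexposed, case), d = 595.
OR = (1419·595)/(561·591) = 844305/331551 = 2.54653
Risk in exposed = 1419/1980 = 0.71667; risk in unexposed = 591/1186 = 0.49831; RR = 1.43818
OR/RR = 2.54653 / 1.43818 = 1.77066
The outcome is not rare, so the OR lies further from 1 than the RR.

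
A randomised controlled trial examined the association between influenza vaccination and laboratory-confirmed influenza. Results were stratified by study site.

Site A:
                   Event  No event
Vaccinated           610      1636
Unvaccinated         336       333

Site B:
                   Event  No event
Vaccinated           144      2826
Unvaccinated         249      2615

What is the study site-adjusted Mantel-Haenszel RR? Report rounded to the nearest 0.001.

RR_MH = Σ(aᵢ·n₀ᵢ/nᵢ) / Σ(cᵢ·n₁ᵢ/nᵢ), with n₁ᵢ = aᵢ+bᵢ (exposed), n₀ᵢ = cᵢ+dᵢ (unexposed), nᵢ = n₁ᵢ+n₀ᵢ.
Stratum 1 (Site A): n₁ = 2246, n₀ = 669, n = 2915; a·n₀/n = 610·669/2915 = 139.9966; c·n₁/n = 336·2246/2915 = 258.8871
Stratum 2 (Site B): n₁ = 2970, n₀ = 2864, n = 5834; a·n₀/n = 144·2864/5834 = 70.6918; c·n₁/n = 249·2970/5834 = 126.7621
RR_MH = (139.9966 + 70.6918) / (258.8871 + 126.7621) = 210.6884 / 385.6492 = 0.54632

0.546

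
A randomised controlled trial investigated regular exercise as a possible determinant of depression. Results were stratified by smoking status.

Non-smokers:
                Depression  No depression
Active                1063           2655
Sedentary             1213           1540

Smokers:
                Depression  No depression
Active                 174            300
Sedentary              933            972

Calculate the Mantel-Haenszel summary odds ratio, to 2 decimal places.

0.53

OR_MH = Σ(aᵢdᵢ/nᵢ) / Σ(bᵢcᵢ/nᵢ), where nᵢ is the stratum total.
Stratum 1 (Non-smokers): n = 6471; a·d/n = 1063·1540/6471 = 252.9779; b·c/n = 2655·1213/6471 = 497.6843
Stratum 2 (Smokers): n = 2379; a·d/n = 174·972/2379 = 71.0921; b·c/n = 300·933/2379 = 117.6545
OR_MH = (252.9779 + 71.0921) / (497.6843 + 117.6545) = 324.0700 / 615.3388 = 0.52665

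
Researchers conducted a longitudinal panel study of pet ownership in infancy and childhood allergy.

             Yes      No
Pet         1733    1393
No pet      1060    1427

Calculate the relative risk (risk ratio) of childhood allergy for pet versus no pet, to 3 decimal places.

1.301

Cells: a = 1733, b = 1393, c = 1060, d = 1427.
Risk in exposed = 1733/3126 = 0.55438; risk in unexposed = 1060/2487 = 0.42622.
RR = 0.55438 / 0.42622 = 1.30071
The risk among the exposed is 1.30 times that among the unexposed.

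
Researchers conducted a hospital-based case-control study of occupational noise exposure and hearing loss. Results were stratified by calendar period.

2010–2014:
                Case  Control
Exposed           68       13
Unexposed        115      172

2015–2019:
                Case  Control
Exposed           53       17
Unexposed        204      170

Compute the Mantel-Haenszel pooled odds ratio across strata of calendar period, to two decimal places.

4.39

OR_MH = Σ(aᵢdᵢ/nᵢ) / Σ(bᵢcᵢ/nᵢ), where nᵢ is the stratum total.
Stratum 1 (2010–2014): n = 368; a·d/n = 68·172/368 = 31.7826; b·c/n = 13·115/368 = 4.0625
Stratum 2 (2015–2019): n = 444; a·d/n = 53·170/444 = 20.2928; b·c/n = 17·204/444 = 7.8108
OR_MH = (31.7826 + 20.2928) / (4.0625 + 7.8108) = 52.0754 / 11.8733 = 4.38592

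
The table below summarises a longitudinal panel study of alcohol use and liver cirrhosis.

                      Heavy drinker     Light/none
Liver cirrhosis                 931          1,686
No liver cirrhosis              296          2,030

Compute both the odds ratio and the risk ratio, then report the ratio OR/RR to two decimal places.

2.26

Reading the table with exposure as columns: a = 931 (Heavy drinker, case), b = 296 (Heavy drinker, non-case), c = 1686 (Light/none, case), d = 2030.
OR = (931·2030)/(296·1686) = 1889930/499056 = 3.78701
Risk in exposed = 931/1227 = 0.75876; risk in unexposed = 1686/3716 = 0.45371; RR = 1.67233
OR/RR = 3.78701 / 1.67233 = 2.26450
The outcome is not rare, so the OR lies further from 1 than the RR.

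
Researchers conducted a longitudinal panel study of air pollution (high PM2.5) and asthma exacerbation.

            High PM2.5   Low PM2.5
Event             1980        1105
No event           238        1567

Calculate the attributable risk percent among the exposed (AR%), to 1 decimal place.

53.7

Reading the table with exposure as columns: a = 1980 (High PM2.5, case), b = 238 (High PM2.5, non-case), c = 1105 (Low PM2.5, case), d = 1567.
Risk in exposed = 1980/2218 = 0.89270; risk in unexposed = 1105/2672 = 0.41355.
RR = 0.89270/0.41355 = 2.15863
AR% = (RR − 1)/RR × 100 = (2.15863 − 1)/2.15863 × 100 = 53.6743%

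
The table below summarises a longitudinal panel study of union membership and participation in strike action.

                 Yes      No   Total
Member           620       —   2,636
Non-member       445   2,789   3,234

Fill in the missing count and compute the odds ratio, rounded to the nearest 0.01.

1.93

The missing cell is in the exposed row: 2636 − 620 = 2016.
So a = 620, b = 2016, c = 445, d = 2789.
OR = (a·d)/(b·c) = (620 × 2789) / (2016 × 445) = 1729180 / 897120 = 1.92748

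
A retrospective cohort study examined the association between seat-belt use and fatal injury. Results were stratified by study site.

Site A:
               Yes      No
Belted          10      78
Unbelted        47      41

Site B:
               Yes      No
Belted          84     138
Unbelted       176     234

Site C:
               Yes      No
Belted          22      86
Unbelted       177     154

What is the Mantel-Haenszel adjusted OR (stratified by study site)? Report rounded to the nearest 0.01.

OR_MH = Σ(aᵢdᵢ/nᵢ) / Σ(bᵢcᵢ/nᵢ), where nᵢ is the stratum total.
Stratum 1 (Site A): n = 176; a·d/n = 10·41/176 = 2.3295; b·c/n = 78·47/176 = 20.8295
Stratum 2 (Site B): n = 632; a·d/n = 84·234/632 = 31.1013; b·c/n = 138·176/632 = 38.4304
Stratum 3 (Site C): n = 439; a·d/n = 22·154/439 = 7.7175; b·c/n = 86·177/439 = 34.6743
OR_MH = (2.3295 + 31.1013 + 7.7175) / (20.8295 + 38.4304 + 34.6743) = 41.1484 / 93.9342 = 0.43806

0.44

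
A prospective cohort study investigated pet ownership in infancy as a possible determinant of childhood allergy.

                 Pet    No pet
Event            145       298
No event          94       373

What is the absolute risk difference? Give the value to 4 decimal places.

0.1626

Reading the table with exposure as columns: a = 145 (Pet, case), b = 94 (Pet, non-case), c = 298 (No pet, case), d = 373.
Risk in exposed = 145/239 = 0.606695; risk in unexposed = 298/671 = 0.444113.
Risk difference = 0.606695 − 0.444113 = 0.162581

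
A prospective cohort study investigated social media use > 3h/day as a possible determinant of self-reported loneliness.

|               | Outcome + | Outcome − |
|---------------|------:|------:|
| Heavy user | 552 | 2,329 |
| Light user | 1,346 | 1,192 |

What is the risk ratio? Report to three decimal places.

Cells: a = 552, b = 2329, c = 1346, d = 1192.
Risk in exposed = 552/2881 = 0.19160; risk in unexposed = 1346/2538 = 0.53034.
RR = 0.19160 / 0.53034 = 0.36128
The risk is 64% lower among the exposed than among the unexposed.

0.361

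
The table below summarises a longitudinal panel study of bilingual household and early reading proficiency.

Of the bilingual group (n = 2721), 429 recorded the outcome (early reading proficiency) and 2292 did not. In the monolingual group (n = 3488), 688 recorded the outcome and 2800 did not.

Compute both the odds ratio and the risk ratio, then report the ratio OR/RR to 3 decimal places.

0.953

From the description: a = 429, b = 2292, c = 688, d = 2800.
OR = (429·2800)/(2292·688) = 1201200/1576896 = 0.76175
Risk in exposed = 429/2721 = 0.15766; risk in unexposed = 688/3488 = 0.19725; RR = 0.79931
OR/RR = 0.76175 / 0.79931 = 0.95301
The outcome is not rare, so the OR lies further from 1 than the RR.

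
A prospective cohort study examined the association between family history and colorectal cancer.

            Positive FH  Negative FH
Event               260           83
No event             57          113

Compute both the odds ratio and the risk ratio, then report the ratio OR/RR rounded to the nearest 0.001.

Reading the table with exposure as columns: a = 260 (Positive FH, case), b = 57 (Positive FH, non-case), c = 83 (Negative FH, case), d = 113.
OR = (260·113)/(57·83) = 29380/4731 = 6.21010
Risk in exposed = 260/317 = 0.82019; risk in unexposed = 83/196 = 0.42347; RR = 1.93683
OR/RR = 6.21010 / 1.93683 = 3.20632
The outcome is not rare, so the OR lies further from 1 than the RR.

3.206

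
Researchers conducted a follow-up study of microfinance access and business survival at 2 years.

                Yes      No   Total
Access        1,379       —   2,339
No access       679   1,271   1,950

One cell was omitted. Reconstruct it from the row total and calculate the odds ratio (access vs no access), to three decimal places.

2.689

The missing cell is in the exposed row: 2339 − 1379 = 960.
So a = 1379, b = 960, c = 679, d = 1271.
OR = (a·d)/(b·c) = (1379 × 1271) / (960 × 679) = 1752709 / 651840 = 2.68886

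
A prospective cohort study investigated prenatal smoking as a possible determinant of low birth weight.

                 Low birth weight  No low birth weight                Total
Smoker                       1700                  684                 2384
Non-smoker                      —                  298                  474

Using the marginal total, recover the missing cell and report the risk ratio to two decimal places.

The missing cell is in the unexposed row: 474 − 298 = 176.
So a = 1700, b = 684, c = 176, d = 298.
RR = [a/(a+b)] / [c/(c+d)] = (1700/2384) / (176/474) = 0.71309/0.37131 = 1.92047

1.92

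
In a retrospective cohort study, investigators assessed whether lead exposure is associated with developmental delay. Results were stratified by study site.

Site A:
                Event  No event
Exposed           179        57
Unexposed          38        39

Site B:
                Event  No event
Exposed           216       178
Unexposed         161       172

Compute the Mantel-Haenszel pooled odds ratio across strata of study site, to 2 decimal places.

OR_MH = Σ(aᵢdᵢ/nᵢ) / Σ(bᵢcᵢ/nᵢ), where nᵢ is the stratum total.
Stratum 1 (Site A): n = 313; a·d/n = 179·39/313 = 22.3035; b·c/n = 57·38/313 = 6.9201
Stratum 2 (Site B): n = 727; a·d/n = 216·172/727 = 51.1032; b·c/n = 178·161/727 = 39.4195
OR_MH = (22.3035 + 51.1032) / (6.9201 + 39.4195) = 73.4067 / 46.3397 = 1.58410

1.58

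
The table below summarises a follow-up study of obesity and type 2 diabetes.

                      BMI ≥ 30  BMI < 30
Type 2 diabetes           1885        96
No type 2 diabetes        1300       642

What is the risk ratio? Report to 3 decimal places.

Reading the table with exposure as columns: a = 1885 (BMI ≥ 30, case), b = 1300 (BMI ≥ 30, non-case), c = 96 (BMI < 30, case), d = 642.
Risk in exposed = 1885/3185 = 0.59184; risk in unexposed = 96/738 = 0.13008.
RR = 0.59184 / 0.13008 = 4.54974
The risk among the exposed is 4.55 times that among the unexposed.

4.550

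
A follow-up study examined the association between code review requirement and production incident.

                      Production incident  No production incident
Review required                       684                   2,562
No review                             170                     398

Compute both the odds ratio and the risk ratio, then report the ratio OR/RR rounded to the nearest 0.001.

Cells: a = 684, b = 2562, c = 170, d = 398.
OR = (684·398)/(2562·170) = 272232/435540 = 0.62504
Risk in exposed = 684/3246 = 0.21072; risk in unexposed = 170/568 = 0.29930; RR = 0.70406
OR/RR = 0.62504 / 0.70406 = 0.88778
The outcome is not rare, so the OR lies further from 1 than the RR.

0.888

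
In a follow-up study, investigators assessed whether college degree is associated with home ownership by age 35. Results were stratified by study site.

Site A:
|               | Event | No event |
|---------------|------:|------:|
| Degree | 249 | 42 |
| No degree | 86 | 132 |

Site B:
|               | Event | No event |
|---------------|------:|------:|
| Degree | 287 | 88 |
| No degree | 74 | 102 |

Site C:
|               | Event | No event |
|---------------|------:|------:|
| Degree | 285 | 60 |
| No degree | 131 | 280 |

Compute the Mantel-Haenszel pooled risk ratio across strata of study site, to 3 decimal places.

2.217

RR_MH = Σ(aᵢ·n₀ᵢ/nᵢ) / Σ(cᵢ·n₁ᵢ/nᵢ), with n₁ᵢ = aᵢ+bᵢ (exposed), n₀ᵢ = cᵢ+dᵢ (unexposed), nᵢ = n₁ᵢ+n₀ᵢ.
Stratum 1 (Site A): n₁ = 291, n₀ = 218, n = 509; a·n₀/n = 249·218/509 = 106.6444; c·n₁/n = 86·291/509 = 49.1670
Stratum 2 (Site B): n₁ = 375, n₀ = 176, n = 551; a·n₀/n = 287·176/551 = 91.6733; c·n₁/n = 74·375/551 = 50.3630
Stratum 3 (Site C): n₁ = 345, n₀ = 411, n = 756; a·n₀/n = 285·411/756 = 154.9405; c·n₁/n = 131·345/756 = 59.7817
RR_MH = (106.6444 + 91.6733 + 154.9405) / (49.1670 + 50.3630 + 59.7817) = 353.2582 / 159.3117 = 2.21740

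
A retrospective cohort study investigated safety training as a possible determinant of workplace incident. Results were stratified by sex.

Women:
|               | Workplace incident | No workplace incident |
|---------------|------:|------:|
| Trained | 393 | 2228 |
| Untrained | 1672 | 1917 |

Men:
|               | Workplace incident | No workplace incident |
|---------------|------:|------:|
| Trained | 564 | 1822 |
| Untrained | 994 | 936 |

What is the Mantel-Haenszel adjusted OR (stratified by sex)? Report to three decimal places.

OR_MH = Σ(aᵢdᵢ/nᵢ) / Σ(bᵢcᵢ/nᵢ), where nᵢ is the stratum total.
Stratum 1 (Women): n = 6210; a·d/n = 393·1917/6210 = 121.3174; b·c/n = 2228·1672/6210 = 599.8738
Stratum 2 (Men): n = 4316; a·d/n = 564·936/4316 = 122.3133; b·c/n = 1822·994/4316 = 419.6172
OR_MH = (121.3174 + 122.3133) / (599.8738 + 419.6172) = 243.6306 / 1019.4910 = 0.23897

0.239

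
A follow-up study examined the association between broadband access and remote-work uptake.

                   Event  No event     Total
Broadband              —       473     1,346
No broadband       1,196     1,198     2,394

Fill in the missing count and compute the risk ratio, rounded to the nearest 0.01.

The missing cell is in the exposed row: 1346 − 473 = 873.
So a = 873, b = 473, c = 1196, d = 1198.
RR = [a/(a+b)] / [c/(c+d)] = (873/1346) / (1196/2394) = 0.64859/0.49958 = 1.29826

1.30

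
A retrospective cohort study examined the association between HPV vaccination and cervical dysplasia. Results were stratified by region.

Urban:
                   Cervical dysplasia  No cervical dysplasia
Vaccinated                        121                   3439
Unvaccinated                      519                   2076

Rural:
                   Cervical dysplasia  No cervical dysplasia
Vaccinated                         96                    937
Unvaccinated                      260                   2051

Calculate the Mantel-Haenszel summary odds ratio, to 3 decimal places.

0.275

OR_MH = Σ(aᵢdᵢ/nᵢ) / Σ(bᵢcᵢ/nᵢ), where nᵢ is the stratum total.
Stratum 1 (Urban): n = 6155; a·d/n = 121·2076/6155 = 40.8117; b·c/n = 3439·519/6155 = 289.9823
Stratum 2 (Rural): n = 3344; a·d/n = 96·2051/3344 = 58.8804; b·c/n = 937·260/3344 = 72.8529
OR_MH = (40.8117 + 58.8804) / (289.9823 + 72.8529) = 99.6921 / 362.8352 = 0.27476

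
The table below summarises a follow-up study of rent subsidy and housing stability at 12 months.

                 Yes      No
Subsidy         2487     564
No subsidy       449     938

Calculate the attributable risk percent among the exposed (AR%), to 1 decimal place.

Cells: a = 2487, b = 564, c = 449, d = 938.
Risk in exposed = 2487/3051 = 0.81514; risk in unexposed = 449/1387 = 0.32372.
RR = 0.81514/0.32372 = 2.51805
AR% = (RR − 1)/RR × 100 = (2.51805 − 1)/2.51805 × 100 = 60.2867%

60.3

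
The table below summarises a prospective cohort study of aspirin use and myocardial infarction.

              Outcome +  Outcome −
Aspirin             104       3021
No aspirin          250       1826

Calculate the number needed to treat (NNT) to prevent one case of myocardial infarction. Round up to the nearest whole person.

Risk in treated group = 104/3125 = 0.03328; risk in control = 250/2076 = 0.12042.
Absolute risk reduction = 0.12042 − 0.03328 = 0.08714
NNT = 1 / ARR = 1 / 0.08714 = 11.475 → round up → 12

12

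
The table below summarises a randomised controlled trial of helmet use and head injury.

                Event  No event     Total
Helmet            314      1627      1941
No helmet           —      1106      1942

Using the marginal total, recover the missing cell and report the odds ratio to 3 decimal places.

The missing cell is in the unexposed row: 1942 − 1106 = 836.
So a = 314, b = 1627, c = 836, d = 1106.
OR = (a·d)/(b·c) = (314 × 1106) / (1627 × 836) = 347284 / 1360172 = 0.25532

0.255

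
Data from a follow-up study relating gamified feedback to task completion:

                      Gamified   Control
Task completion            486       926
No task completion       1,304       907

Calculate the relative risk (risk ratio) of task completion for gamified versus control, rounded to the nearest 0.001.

0.537

Reading the table with exposure as columns: a = 486 (Gamified, case), b = 1304 (Gamified, non-case), c = 926 (Control, case), d = 907.
Risk in exposed = 486/1790 = 0.27151; risk in unexposed = 926/1833 = 0.50518.
RR = 0.27151 / 0.50518 = 0.53745
The risk is 46% lower among the exposed than among the unexposed.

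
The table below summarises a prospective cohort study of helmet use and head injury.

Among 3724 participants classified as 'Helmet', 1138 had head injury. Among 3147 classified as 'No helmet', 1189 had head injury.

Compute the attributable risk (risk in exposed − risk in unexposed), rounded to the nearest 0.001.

-0.072

From the description: a = 1138, b = 2586, c = 1189, d = 1958.
Risk in exposed = 1138/3724 = 0.305585; risk in unexposed = 1189/3147 = 0.377820.
Risk difference = 0.305585 − 0.377820 = -0.072235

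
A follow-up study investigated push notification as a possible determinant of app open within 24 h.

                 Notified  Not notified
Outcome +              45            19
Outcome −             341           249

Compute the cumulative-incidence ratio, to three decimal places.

1.644

Reading the table with exposure as columns: a = 45 (Notified, case), b = 341 (Notified, non-case), c = 19 (Not notified, case), d = 249.
Risk in exposed = 45/386 = 0.11658; risk in unexposed = 19/268 = 0.07090.
RR = 0.11658 / 0.07090 = 1.64440
The risk among the exposed is 1.64 times that among the unexposed.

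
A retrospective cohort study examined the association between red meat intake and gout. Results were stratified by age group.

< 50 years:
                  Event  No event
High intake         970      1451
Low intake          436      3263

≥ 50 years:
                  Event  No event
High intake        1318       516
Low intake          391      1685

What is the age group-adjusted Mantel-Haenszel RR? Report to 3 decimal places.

RR_MH = Σ(aᵢ·n₀ᵢ/nᵢ) / Σ(cᵢ·n₁ᵢ/nᵢ), with n₁ᵢ = aᵢ+bᵢ (exposed), n₀ᵢ = cᵢ+dᵢ (unexposed), nᵢ = n₁ᵢ+n₀ᵢ.
Stratum 1 (< 50 years): n₁ = 2421, n₀ = 3699, n = 6120; a·n₀/n = 970·3699/6120 = 586.2794; c·n₁/n = 436·2421/6120 = 172.4765
Stratum 2 (≥ 50 years): n₁ = 1834, n₀ = 2076, n = 3910; a·n₀/n = 1318·2076/3910 = 699.7872; c·n₁/n = 391·1834/3910 = 183.4000
RR_MH = (586.2794 + 699.7872) / (172.4765 + 183.4000) = 1286.0666 / 355.8765 = 3.61380

3.614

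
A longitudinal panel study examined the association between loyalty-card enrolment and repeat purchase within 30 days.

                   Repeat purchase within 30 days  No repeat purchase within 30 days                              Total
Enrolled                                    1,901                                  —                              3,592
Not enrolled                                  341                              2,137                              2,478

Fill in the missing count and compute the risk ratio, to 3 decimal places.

3.846

The missing cell is in the exposed row: 3592 − 1901 = 1691.
So a = 1901, b = 1691, c = 341, d = 2137.
RR = [a/(a+b)] / [c/(c+d)] = (1901/3592) / (341/2478) = 0.52923/0.13761 = 3.84585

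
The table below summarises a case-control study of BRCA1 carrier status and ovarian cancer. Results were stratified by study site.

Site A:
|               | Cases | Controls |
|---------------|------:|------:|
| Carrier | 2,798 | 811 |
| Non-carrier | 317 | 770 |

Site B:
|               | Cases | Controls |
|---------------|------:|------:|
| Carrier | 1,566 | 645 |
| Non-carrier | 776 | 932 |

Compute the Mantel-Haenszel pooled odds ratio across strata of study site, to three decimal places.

OR_MH = Σ(aᵢdᵢ/nᵢ) / Σ(bᵢcᵢ/nᵢ), where nᵢ is the stratum total.
Stratum 1 (Site A): n = 4696; a·d/n = 2798·770/4696 = 458.7862; b·c/n = 811·317/4696 = 54.7460
Stratum 2 (Site B): n = 3919; a·d/n = 1566·932/3919 = 372.4195; b·c/n = 645·776/3919 = 127.7163
OR_MH = (458.7862 + 372.4195) / (54.7460 + 127.7163) = 831.2057 / 182.4622 = 4.55550

4.555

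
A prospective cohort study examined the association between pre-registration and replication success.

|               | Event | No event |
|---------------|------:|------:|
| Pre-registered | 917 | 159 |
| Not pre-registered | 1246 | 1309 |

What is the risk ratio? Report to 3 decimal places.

Cells: a = 917, b = 159, c = 1246, d = 1309.
Risk in exposed = 917/1076 = 0.85223; risk in unexposed = 1246/2555 = 0.48767.
RR = 0.85223 / 0.48767 = 1.74755
The risk among the exposed is 1.75 times that among the unexposed.

1.748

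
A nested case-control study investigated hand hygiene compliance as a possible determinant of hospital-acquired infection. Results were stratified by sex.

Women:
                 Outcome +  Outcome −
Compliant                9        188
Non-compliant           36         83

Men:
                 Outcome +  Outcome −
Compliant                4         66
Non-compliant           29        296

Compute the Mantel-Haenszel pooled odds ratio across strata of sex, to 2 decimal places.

OR_MH = Σ(aᵢdᵢ/nᵢ) / Σ(bᵢcᵢ/nᵢ), where nᵢ is the stratum total.
Stratum 1 (Women): n = 316; a·d/n = 9·83/316 = 2.3639; b·c/n = 188·36/316 = 21.4177
Stratum 2 (Men): n = 395; a·d/n = 4·296/395 = 2.9975; b·c/n = 66·29/395 = 4.8456
OR_MH = (2.3639 + 2.9975) / (21.4177 + 4.8456) = 5.3614 / 26.2633 = 0.20414

0.20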